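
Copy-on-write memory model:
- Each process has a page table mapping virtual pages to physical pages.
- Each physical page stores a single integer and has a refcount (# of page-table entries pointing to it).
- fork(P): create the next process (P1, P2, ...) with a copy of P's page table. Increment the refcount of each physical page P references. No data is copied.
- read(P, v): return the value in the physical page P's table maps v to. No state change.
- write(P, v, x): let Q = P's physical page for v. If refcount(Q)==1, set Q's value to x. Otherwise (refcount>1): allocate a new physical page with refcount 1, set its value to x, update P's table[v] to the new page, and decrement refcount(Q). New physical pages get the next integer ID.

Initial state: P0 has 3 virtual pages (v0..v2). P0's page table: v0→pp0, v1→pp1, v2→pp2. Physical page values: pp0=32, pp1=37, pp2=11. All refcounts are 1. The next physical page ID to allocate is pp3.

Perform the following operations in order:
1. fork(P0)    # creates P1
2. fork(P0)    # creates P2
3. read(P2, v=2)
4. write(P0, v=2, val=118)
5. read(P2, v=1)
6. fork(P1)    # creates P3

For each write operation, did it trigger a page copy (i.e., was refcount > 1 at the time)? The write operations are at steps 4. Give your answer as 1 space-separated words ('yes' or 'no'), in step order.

Op 1: fork(P0) -> P1. 3 ppages; refcounts: pp0:2 pp1:2 pp2:2
Op 2: fork(P0) -> P2. 3 ppages; refcounts: pp0:3 pp1:3 pp2:3
Op 3: read(P2, v2) -> 11. No state change.
Op 4: write(P0, v2, 118). refcount(pp2)=3>1 -> COPY to pp3. 4 ppages; refcounts: pp0:3 pp1:3 pp2:2 pp3:1
Op 5: read(P2, v1) -> 37. No state change.
Op 6: fork(P1) -> P3. 4 ppages; refcounts: pp0:4 pp1:4 pp2:3 pp3:1

yes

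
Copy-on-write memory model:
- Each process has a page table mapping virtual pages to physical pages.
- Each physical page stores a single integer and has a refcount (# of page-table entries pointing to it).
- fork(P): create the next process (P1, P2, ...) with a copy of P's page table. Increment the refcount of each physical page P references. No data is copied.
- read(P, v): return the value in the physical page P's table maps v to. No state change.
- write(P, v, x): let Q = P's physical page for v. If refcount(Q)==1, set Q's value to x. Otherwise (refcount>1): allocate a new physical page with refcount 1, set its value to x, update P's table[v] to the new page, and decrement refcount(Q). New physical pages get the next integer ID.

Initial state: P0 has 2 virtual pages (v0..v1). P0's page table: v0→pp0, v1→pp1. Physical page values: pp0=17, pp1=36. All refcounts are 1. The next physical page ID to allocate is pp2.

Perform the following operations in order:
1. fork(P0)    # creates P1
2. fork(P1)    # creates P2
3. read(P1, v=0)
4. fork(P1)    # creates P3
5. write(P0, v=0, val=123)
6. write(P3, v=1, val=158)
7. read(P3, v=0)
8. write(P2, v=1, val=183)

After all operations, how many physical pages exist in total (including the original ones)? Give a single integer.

Op 1: fork(P0) -> P1. 2 ppages; refcounts: pp0:2 pp1:2
Op 2: fork(P1) -> P2. 2 ppages; refcounts: pp0:3 pp1:3
Op 3: read(P1, v0) -> 17. No state change.
Op 4: fork(P1) -> P3. 2 ppages; refcounts: pp0:4 pp1:4
Op 5: write(P0, v0, 123). refcount(pp0)=4>1 -> COPY to pp2. 3 ppages; refcounts: pp0:3 pp1:4 pp2:1
Op 6: write(P3, v1, 158). refcount(pp1)=4>1 -> COPY to pp3. 4 ppages; refcounts: pp0:3 pp1:3 pp2:1 pp3:1
Op 7: read(P3, v0) -> 17. No state change.
Op 8: write(P2, v1, 183). refcount(pp1)=3>1 -> COPY to pp4. 5 ppages; refcounts: pp0:3 pp1:2 pp2:1 pp3:1 pp4:1

Answer: 5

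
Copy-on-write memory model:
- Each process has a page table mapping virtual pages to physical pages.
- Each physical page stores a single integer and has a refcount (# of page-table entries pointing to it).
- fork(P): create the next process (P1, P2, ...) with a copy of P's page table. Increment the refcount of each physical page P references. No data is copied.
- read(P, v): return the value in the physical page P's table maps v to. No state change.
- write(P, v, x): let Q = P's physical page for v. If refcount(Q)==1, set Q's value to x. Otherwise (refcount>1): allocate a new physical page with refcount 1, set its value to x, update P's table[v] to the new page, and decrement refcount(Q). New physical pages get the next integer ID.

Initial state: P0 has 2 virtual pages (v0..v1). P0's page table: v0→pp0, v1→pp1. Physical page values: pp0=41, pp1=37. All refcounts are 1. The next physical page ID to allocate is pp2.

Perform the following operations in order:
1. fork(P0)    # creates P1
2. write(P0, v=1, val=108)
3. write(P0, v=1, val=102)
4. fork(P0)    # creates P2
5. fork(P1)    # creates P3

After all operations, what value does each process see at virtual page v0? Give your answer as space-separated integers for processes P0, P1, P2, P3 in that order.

Answer: 41 41 41 41

Derivation:
Op 1: fork(P0) -> P1. 2 ppages; refcounts: pp0:2 pp1:2
Op 2: write(P0, v1, 108). refcount(pp1)=2>1 -> COPY to pp2. 3 ppages; refcounts: pp0:2 pp1:1 pp2:1
Op 3: write(P0, v1, 102). refcount(pp2)=1 -> write in place. 3 ppages; refcounts: pp0:2 pp1:1 pp2:1
Op 4: fork(P0) -> P2. 3 ppages; refcounts: pp0:3 pp1:1 pp2:2
Op 5: fork(P1) -> P3. 3 ppages; refcounts: pp0:4 pp1:2 pp2:2
P0: v0 -> pp0 = 41
P1: v0 -> pp0 = 41
P2: v0 -> pp0 = 41
P3: v0 -> pp0 = 41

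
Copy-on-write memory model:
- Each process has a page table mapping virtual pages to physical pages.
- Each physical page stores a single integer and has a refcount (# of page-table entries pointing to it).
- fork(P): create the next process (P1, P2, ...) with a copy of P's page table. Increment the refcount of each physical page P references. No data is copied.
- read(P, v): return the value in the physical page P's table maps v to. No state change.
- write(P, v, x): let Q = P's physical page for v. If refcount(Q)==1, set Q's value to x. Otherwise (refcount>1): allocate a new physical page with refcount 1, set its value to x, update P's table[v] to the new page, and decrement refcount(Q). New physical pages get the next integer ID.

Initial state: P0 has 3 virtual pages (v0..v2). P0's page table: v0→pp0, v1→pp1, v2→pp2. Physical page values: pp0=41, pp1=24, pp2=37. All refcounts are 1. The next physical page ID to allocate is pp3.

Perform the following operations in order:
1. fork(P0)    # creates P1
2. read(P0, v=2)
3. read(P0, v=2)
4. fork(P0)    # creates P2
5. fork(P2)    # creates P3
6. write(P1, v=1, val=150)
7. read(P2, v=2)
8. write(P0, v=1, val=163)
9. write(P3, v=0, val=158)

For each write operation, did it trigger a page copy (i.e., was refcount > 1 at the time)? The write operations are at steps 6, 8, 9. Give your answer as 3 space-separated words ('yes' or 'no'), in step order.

Op 1: fork(P0) -> P1. 3 ppages; refcounts: pp0:2 pp1:2 pp2:2
Op 2: read(P0, v2) -> 37. No state change.
Op 3: read(P0, v2) -> 37. No state change.
Op 4: fork(P0) -> P2. 3 ppages; refcounts: pp0:3 pp1:3 pp2:3
Op 5: fork(P2) -> P3. 3 ppages; refcounts: pp0:4 pp1:4 pp2:4
Op 6: write(P1, v1, 150). refcount(pp1)=4>1 -> COPY to pp3. 4 ppages; refcounts: pp0:4 pp1:3 pp2:4 pp3:1
Op 7: read(P2, v2) -> 37. No state change.
Op 8: write(P0, v1, 163). refcount(pp1)=3>1 -> COPY to pp4. 5 ppages; refcounts: pp0:4 pp1:2 pp2:4 pp3:1 pp4:1
Op 9: write(P3, v0, 158). refcount(pp0)=4>1 -> COPY to pp5. 6 ppages; refcounts: pp0:3 pp1:2 pp2:4 pp3:1 pp4:1 pp5:1

yes yes yes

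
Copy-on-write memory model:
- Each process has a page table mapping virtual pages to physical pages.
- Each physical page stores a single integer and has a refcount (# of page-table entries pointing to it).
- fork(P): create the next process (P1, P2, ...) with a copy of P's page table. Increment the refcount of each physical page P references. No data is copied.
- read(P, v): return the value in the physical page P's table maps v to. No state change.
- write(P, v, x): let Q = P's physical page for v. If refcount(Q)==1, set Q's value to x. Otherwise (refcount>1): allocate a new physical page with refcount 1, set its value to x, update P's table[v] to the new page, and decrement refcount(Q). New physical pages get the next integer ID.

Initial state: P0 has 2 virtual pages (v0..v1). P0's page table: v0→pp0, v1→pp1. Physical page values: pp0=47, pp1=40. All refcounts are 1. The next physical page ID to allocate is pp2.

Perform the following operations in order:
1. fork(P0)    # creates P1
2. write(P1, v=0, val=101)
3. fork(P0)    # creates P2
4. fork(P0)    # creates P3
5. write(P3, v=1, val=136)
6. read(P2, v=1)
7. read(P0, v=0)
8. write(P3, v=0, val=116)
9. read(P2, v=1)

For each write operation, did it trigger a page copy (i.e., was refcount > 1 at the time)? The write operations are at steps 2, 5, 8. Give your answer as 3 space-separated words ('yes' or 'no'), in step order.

Op 1: fork(P0) -> P1. 2 ppages; refcounts: pp0:2 pp1:2
Op 2: write(P1, v0, 101). refcount(pp0)=2>1 -> COPY to pp2. 3 ppages; refcounts: pp0:1 pp1:2 pp2:1
Op 3: fork(P0) -> P2. 3 ppages; refcounts: pp0:2 pp1:3 pp2:1
Op 4: fork(P0) -> P3. 3 ppages; refcounts: pp0:3 pp1:4 pp2:1
Op 5: write(P3, v1, 136). refcount(pp1)=4>1 -> COPY to pp3. 4 ppages; refcounts: pp0:3 pp1:3 pp2:1 pp3:1
Op 6: read(P2, v1) -> 40. No state change.
Op 7: read(P0, v0) -> 47. No state change.
Op 8: write(P3, v0, 116). refcount(pp0)=3>1 -> COPY to pp4. 5 ppages; refcounts: pp0:2 pp1:3 pp2:1 pp3:1 pp4:1
Op 9: read(P2, v1) -> 40. No state change.

yes yes yes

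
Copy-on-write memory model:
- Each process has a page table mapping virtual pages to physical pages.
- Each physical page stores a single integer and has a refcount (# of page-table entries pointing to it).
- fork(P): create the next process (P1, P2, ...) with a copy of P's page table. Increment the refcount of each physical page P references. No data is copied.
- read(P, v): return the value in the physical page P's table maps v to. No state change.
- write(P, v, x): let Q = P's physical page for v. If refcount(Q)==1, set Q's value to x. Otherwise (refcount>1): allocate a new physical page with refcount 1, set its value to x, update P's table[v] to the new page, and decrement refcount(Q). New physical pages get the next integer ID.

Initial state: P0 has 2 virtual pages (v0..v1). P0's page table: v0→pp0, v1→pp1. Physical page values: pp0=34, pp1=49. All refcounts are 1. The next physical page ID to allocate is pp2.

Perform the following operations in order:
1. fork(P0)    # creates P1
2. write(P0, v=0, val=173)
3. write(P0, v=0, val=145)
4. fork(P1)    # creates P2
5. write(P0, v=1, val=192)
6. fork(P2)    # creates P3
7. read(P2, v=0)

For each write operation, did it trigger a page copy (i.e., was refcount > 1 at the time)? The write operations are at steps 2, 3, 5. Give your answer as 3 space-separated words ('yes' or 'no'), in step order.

Op 1: fork(P0) -> P1. 2 ppages; refcounts: pp0:2 pp1:2
Op 2: write(P0, v0, 173). refcount(pp0)=2>1 -> COPY to pp2. 3 ppages; refcounts: pp0:1 pp1:2 pp2:1
Op 3: write(P0, v0, 145). refcount(pp2)=1 -> write in place. 3 ppages; refcounts: pp0:1 pp1:2 pp2:1
Op 4: fork(P1) -> P2. 3 ppages; refcounts: pp0:2 pp1:3 pp2:1
Op 5: write(P0, v1, 192). refcount(pp1)=3>1 -> COPY to pp3. 4 ppages; refcounts: pp0:2 pp1:2 pp2:1 pp3:1
Op 6: fork(P2) -> P3. 4 ppages; refcounts: pp0:3 pp1:3 pp2:1 pp3:1
Op 7: read(P2, v0) -> 34. No state change.

yes no yes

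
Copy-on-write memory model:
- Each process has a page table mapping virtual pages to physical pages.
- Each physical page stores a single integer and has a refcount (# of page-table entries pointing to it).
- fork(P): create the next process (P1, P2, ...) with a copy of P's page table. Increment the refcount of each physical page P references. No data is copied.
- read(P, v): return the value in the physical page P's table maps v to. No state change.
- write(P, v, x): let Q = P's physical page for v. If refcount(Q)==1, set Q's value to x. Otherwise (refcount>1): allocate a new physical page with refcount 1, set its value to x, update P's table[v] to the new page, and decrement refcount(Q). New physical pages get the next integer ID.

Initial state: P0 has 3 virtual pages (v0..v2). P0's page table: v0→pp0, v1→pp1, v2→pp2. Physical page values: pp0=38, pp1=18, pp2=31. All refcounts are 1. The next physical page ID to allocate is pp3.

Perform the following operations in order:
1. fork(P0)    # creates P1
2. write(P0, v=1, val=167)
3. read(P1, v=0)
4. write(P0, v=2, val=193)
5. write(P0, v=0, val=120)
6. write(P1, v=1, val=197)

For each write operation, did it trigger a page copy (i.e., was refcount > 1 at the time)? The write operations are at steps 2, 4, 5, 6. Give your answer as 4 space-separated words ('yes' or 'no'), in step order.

Op 1: fork(P0) -> P1. 3 ppages; refcounts: pp0:2 pp1:2 pp2:2
Op 2: write(P0, v1, 167). refcount(pp1)=2>1 -> COPY to pp3. 4 ppages; refcounts: pp0:2 pp1:1 pp2:2 pp3:1
Op 3: read(P1, v0) -> 38. No state change.
Op 4: write(P0, v2, 193). refcount(pp2)=2>1 -> COPY to pp4. 5 ppages; refcounts: pp0:2 pp1:1 pp2:1 pp3:1 pp4:1
Op 5: write(P0, v0, 120). refcount(pp0)=2>1 -> COPY to pp5. 6 ppages; refcounts: pp0:1 pp1:1 pp2:1 pp3:1 pp4:1 pp5:1
Op 6: write(P1, v1, 197). refcount(pp1)=1 -> write in place. 6 ppages; refcounts: pp0:1 pp1:1 pp2:1 pp3:1 pp4:1 pp5:1

yes yes yes no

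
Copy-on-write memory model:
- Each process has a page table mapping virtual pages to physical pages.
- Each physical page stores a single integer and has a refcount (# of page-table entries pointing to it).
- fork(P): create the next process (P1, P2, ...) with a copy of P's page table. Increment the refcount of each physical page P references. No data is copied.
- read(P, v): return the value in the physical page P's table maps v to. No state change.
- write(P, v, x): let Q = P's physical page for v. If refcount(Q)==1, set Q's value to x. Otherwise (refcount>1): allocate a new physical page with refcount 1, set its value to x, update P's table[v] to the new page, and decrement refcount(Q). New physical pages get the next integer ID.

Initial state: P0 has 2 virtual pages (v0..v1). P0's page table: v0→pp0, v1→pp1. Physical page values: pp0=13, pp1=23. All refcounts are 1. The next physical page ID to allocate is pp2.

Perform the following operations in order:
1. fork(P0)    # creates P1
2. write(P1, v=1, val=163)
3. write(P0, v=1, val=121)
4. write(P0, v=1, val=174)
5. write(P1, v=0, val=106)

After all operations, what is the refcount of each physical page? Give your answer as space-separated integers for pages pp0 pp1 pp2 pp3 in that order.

Op 1: fork(P0) -> P1. 2 ppages; refcounts: pp0:2 pp1:2
Op 2: write(P1, v1, 163). refcount(pp1)=2>1 -> COPY to pp2. 3 ppages; refcounts: pp0:2 pp1:1 pp2:1
Op 3: write(P0, v1, 121). refcount(pp1)=1 -> write in place. 3 ppages; refcounts: pp0:2 pp1:1 pp2:1
Op 4: write(P0, v1, 174). refcount(pp1)=1 -> write in place. 3 ppages; refcounts: pp0:2 pp1:1 pp2:1
Op 5: write(P1, v0, 106). refcount(pp0)=2>1 -> COPY to pp3. 4 ppages; refcounts: pp0:1 pp1:1 pp2:1 pp3:1

Answer: 1 1 1 1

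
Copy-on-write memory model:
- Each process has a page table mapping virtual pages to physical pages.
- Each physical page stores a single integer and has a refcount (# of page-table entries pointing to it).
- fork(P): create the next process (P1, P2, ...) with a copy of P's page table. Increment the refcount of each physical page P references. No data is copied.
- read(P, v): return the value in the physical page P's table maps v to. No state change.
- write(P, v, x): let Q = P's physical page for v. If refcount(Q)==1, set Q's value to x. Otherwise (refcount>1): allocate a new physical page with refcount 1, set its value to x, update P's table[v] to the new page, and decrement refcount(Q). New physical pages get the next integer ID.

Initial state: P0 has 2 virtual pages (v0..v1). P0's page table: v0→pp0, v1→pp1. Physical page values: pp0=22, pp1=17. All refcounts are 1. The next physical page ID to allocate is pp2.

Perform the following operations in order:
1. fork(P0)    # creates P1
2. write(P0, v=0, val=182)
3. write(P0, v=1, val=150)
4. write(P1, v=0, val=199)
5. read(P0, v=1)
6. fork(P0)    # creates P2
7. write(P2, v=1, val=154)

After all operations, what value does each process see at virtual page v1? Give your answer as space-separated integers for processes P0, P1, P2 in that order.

Op 1: fork(P0) -> P1. 2 ppages; refcounts: pp0:2 pp1:2
Op 2: write(P0, v0, 182). refcount(pp0)=2>1 -> COPY to pp2. 3 ppages; refcounts: pp0:1 pp1:2 pp2:1
Op 3: write(P0, v1, 150). refcount(pp1)=2>1 -> COPY to pp3. 4 ppages; refcounts: pp0:1 pp1:1 pp2:1 pp3:1
Op 4: write(P1, v0, 199). refcount(pp0)=1 -> write in place. 4 ppages; refcounts: pp0:1 pp1:1 pp2:1 pp3:1
Op 5: read(P0, v1) -> 150. No state change.
Op 6: fork(P0) -> P2. 4 ppages; refcounts: pp0:1 pp1:1 pp2:2 pp3:2
Op 7: write(P2, v1, 154). refcount(pp3)=2>1 -> COPY to pp4. 5 ppages; refcounts: pp0:1 pp1:1 pp2:2 pp3:1 pp4:1
P0: v1 -> pp3 = 150
P1: v1 -> pp1 = 17
P2: v1 -> pp4 = 154

Answer: 150 17 154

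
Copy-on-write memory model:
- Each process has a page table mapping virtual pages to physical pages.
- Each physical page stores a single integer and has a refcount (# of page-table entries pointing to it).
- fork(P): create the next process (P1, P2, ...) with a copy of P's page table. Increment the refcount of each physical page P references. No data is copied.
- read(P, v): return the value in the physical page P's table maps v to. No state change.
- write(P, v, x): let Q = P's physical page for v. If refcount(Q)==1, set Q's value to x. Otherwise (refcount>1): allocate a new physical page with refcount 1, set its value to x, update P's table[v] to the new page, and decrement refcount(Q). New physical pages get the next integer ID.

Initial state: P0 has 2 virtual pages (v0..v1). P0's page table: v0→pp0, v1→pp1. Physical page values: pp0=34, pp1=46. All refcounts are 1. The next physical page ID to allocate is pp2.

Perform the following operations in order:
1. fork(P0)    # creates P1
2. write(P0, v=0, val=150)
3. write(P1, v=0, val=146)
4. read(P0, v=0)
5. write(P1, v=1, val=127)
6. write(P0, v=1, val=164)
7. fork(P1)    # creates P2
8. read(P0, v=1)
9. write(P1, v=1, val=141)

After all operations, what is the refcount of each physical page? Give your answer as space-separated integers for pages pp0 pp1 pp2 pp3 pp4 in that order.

Op 1: fork(P0) -> P1. 2 ppages; refcounts: pp0:2 pp1:2
Op 2: write(P0, v0, 150). refcount(pp0)=2>1 -> COPY to pp2. 3 ppages; refcounts: pp0:1 pp1:2 pp2:1
Op 3: write(P1, v0, 146). refcount(pp0)=1 -> write in place. 3 ppages; refcounts: pp0:1 pp1:2 pp2:1
Op 4: read(P0, v0) -> 150. No state change.
Op 5: write(P1, v1, 127). refcount(pp1)=2>1 -> COPY to pp3. 4 ppages; refcounts: pp0:1 pp1:1 pp2:1 pp3:1
Op 6: write(P0, v1, 164). refcount(pp1)=1 -> write in place. 4 ppages; refcounts: pp0:1 pp1:1 pp2:1 pp3:1
Op 7: fork(P1) -> P2. 4 ppages; refcounts: pp0:2 pp1:1 pp2:1 pp3:2
Op 8: read(P0, v1) -> 164. No state change.
Op 9: write(P1, v1, 141). refcount(pp3)=2>1 -> COPY to pp4. 5 ppages; refcounts: pp0:2 pp1:1 pp2:1 pp3:1 pp4:1

Answer: 2 1 1 1 1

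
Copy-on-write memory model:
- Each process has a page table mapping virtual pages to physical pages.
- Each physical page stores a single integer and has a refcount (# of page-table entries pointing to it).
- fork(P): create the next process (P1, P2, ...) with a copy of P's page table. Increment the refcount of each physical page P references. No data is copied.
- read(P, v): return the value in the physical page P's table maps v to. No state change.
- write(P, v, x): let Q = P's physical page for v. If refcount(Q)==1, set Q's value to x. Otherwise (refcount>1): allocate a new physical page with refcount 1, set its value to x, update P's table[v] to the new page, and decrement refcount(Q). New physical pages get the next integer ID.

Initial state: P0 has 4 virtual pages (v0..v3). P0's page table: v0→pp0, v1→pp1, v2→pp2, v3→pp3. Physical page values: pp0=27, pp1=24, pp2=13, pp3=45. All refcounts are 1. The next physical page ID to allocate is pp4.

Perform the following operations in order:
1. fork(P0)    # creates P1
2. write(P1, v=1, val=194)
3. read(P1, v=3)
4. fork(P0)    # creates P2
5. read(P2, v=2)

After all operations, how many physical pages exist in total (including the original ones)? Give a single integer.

Op 1: fork(P0) -> P1. 4 ppages; refcounts: pp0:2 pp1:2 pp2:2 pp3:2
Op 2: write(P1, v1, 194). refcount(pp1)=2>1 -> COPY to pp4. 5 ppages; refcounts: pp0:2 pp1:1 pp2:2 pp3:2 pp4:1
Op 3: read(P1, v3) -> 45. No state change.
Op 4: fork(P0) -> P2. 5 ppages; refcounts: pp0:3 pp1:2 pp2:3 pp3:3 pp4:1
Op 5: read(P2, v2) -> 13. No state change.

Answer: 5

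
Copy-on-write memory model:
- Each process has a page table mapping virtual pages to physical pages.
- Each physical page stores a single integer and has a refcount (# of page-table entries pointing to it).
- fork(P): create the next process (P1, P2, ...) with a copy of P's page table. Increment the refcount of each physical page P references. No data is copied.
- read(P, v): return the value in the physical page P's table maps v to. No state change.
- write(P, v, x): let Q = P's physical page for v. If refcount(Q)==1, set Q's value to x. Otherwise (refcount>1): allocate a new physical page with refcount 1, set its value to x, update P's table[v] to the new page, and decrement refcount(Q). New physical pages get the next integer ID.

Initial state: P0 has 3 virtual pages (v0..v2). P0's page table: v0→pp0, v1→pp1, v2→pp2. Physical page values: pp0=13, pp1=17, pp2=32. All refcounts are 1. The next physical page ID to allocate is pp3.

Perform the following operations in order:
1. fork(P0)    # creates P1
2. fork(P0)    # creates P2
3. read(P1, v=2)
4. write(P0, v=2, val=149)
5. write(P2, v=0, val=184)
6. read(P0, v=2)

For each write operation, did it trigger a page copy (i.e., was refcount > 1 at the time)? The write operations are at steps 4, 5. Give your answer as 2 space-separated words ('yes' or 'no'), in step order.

Op 1: fork(P0) -> P1. 3 ppages; refcounts: pp0:2 pp1:2 pp2:2
Op 2: fork(P0) -> P2. 3 ppages; refcounts: pp0:3 pp1:3 pp2:3
Op 3: read(P1, v2) -> 32. No state change.
Op 4: write(P0, v2, 149). refcount(pp2)=3>1 -> COPY to pp3. 4 ppages; refcounts: pp0:3 pp1:3 pp2:2 pp3:1
Op 5: write(P2, v0, 184). refcount(pp0)=3>1 -> COPY to pp4. 5 ppages; refcounts: pp0:2 pp1:3 pp2:2 pp3:1 pp4:1
Op 6: read(P0, v2) -> 149. No state change.

yes yes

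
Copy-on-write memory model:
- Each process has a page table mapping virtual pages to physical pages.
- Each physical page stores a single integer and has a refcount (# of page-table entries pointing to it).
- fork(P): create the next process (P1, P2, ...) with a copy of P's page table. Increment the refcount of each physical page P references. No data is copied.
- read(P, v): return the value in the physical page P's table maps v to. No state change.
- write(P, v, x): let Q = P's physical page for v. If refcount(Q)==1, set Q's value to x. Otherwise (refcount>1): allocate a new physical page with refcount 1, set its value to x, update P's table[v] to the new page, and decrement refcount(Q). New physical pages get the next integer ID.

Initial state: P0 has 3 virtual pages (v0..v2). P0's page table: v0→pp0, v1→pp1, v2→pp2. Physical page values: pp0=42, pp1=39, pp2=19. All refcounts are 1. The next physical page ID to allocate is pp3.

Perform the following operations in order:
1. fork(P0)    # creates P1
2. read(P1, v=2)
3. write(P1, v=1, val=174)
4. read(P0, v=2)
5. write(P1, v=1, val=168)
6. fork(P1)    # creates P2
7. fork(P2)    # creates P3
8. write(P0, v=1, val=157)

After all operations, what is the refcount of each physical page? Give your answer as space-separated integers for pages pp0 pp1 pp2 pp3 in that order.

Op 1: fork(P0) -> P1. 3 ppages; refcounts: pp0:2 pp1:2 pp2:2
Op 2: read(P1, v2) -> 19. No state change.
Op 3: write(P1, v1, 174). refcount(pp1)=2>1 -> COPY to pp3. 4 ppages; refcounts: pp0:2 pp1:1 pp2:2 pp3:1
Op 4: read(P0, v2) -> 19. No state change.
Op 5: write(P1, v1, 168). refcount(pp3)=1 -> write in place. 4 ppages; refcounts: pp0:2 pp1:1 pp2:2 pp3:1
Op 6: fork(P1) -> P2. 4 ppages; refcounts: pp0:3 pp1:1 pp2:3 pp3:2
Op 7: fork(P2) -> P3. 4 ppages; refcounts: pp0:4 pp1:1 pp2:4 pp3:3
Op 8: write(P0, v1, 157). refcount(pp1)=1 -> write in place. 4 ppages; refcounts: pp0:4 pp1:1 pp2:4 pp3:3

Answer: 4 1 4 3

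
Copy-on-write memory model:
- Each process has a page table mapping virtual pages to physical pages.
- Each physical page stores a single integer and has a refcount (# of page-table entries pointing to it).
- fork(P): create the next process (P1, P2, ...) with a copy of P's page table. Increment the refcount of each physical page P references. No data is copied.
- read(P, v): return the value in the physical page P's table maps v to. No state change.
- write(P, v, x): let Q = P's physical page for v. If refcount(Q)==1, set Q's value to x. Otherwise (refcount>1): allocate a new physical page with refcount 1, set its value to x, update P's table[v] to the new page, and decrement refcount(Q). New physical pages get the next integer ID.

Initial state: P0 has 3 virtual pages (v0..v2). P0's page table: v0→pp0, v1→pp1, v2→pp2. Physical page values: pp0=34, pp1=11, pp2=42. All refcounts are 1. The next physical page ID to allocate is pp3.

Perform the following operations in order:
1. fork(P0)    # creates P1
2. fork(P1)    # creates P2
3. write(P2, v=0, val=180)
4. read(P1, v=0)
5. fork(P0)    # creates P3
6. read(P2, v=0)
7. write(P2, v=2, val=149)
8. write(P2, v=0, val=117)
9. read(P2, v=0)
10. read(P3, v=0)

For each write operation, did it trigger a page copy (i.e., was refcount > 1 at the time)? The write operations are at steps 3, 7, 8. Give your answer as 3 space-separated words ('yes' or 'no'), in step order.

Op 1: fork(P0) -> P1. 3 ppages; refcounts: pp0:2 pp1:2 pp2:2
Op 2: fork(P1) -> P2. 3 ppages; refcounts: pp0:3 pp1:3 pp2:3
Op 3: write(P2, v0, 180). refcount(pp0)=3>1 -> COPY to pp3. 4 ppages; refcounts: pp0:2 pp1:3 pp2:3 pp3:1
Op 4: read(P1, v0) -> 34. No state change.
Op 5: fork(P0) -> P3. 4 ppages; refcounts: pp0:3 pp1:4 pp2:4 pp3:1
Op 6: read(P2, v0) -> 180. No state change.
Op 7: write(P2, v2, 149). refcount(pp2)=4>1 -> COPY to pp4. 5 ppages; refcounts: pp0:3 pp1:4 pp2:3 pp3:1 pp4:1
Op 8: write(P2, v0, 117). refcount(pp3)=1 -> write in place. 5 ppages; refcounts: pp0:3 pp1:4 pp2:3 pp3:1 pp4:1
Op 9: read(P2, v0) -> 117. No state change.
Op 10: read(P3, v0) -> 34. No state change.

yes yes no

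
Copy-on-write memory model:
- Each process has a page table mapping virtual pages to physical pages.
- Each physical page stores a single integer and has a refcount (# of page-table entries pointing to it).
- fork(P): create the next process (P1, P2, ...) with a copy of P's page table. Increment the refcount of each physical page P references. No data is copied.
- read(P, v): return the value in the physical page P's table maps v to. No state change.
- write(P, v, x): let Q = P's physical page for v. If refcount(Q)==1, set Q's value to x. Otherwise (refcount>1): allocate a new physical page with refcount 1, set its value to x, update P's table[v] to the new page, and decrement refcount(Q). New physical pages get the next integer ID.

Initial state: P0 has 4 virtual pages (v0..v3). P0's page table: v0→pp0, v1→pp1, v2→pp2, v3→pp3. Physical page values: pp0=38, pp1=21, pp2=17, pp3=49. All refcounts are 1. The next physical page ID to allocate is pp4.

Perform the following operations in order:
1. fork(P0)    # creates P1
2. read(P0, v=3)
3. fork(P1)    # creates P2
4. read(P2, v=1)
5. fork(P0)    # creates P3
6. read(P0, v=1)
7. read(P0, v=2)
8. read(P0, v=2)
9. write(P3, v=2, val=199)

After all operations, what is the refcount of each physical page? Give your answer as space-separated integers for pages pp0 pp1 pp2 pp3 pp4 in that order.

Answer: 4 4 3 4 1

Derivation:
Op 1: fork(P0) -> P1. 4 ppages; refcounts: pp0:2 pp1:2 pp2:2 pp3:2
Op 2: read(P0, v3) -> 49. No state change.
Op 3: fork(P1) -> P2. 4 ppages; refcounts: pp0:3 pp1:3 pp2:3 pp3:3
Op 4: read(P2, v1) -> 21. No state change.
Op 5: fork(P0) -> P3. 4 ppages; refcounts: pp0:4 pp1:4 pp2:4 pp3:4
Op 6: read(P0, v1) -> 21. No state change.
Op 7: read(P0, v2) -> 17. No state change.
Op 8: read(P0, v2) -> 17. No state change.
Op 9: write(P3, v2, 199). refcount(pp2)=4>1 -> COPY to pp4. 5 ppages; refcounts: pp0:4 pp1:4 pp2:3 pp3:4 pp4:1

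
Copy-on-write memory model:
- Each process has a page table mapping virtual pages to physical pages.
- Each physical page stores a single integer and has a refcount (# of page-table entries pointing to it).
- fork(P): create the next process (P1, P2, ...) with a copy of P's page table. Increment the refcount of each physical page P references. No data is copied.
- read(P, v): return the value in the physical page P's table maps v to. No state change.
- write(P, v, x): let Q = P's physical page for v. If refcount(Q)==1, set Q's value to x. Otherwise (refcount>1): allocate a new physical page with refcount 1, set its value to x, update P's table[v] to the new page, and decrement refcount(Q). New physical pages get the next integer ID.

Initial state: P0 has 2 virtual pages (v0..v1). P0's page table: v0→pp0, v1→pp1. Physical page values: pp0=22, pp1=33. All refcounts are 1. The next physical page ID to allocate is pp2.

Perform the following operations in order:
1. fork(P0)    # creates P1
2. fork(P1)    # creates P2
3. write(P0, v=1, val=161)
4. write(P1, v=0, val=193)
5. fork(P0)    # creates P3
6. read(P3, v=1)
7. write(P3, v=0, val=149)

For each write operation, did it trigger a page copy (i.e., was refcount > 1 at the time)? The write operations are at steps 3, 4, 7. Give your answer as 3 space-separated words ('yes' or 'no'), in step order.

Op 1: fork(P0) -> P1. 2 ppages; refcounts: pp0:2 pp1:2
Op 2: fork(P1) -> P2. 2 ppages; refcounts: pp0:3 pp1:3
Op 3: write(P0, v1, 161). refcount(pp1)=3>1 -> COPY to pp2. 3 ppages; refcounts: pp0:3 pp1:2 pp2:1
Op 4: write(P1, v0, 193). refcount(pp0)=3>1 -> COPY to pp3. 4 ppages; refcounts: pp0:2 pp1:2 pp2:1 pp3:1
Op 5: fork(P0) -> P3. 4 ppages; refcounts: pp0:3 pp1:2 pp2:2 pp3:1
Op 6: read(P3, v1) -> 161. No state change.
Op 7: write(P3, v0, 149). refcount(pp0)=3>1 -> COPY to pp4. 5 ppages; refcounts: pp0:2 pp1:2 pp2:2 pp3:1 pp4:1

yes yes yes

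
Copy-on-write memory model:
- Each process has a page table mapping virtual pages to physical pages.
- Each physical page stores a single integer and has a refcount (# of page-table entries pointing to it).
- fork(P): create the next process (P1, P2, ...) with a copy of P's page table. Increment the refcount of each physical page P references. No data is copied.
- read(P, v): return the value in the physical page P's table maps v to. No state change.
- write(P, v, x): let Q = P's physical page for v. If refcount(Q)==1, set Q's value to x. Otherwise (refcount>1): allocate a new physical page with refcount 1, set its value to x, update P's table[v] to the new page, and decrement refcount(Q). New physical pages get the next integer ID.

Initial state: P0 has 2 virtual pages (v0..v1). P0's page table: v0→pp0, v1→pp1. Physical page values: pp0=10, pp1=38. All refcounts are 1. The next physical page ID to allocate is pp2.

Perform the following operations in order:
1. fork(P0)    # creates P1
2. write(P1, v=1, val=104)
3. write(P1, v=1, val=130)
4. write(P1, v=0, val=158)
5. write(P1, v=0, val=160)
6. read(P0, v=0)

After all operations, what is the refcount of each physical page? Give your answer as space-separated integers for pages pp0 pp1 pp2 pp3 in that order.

Op 1: fork(P0) -> P1. 2 ppages; refcounts: pp0:2 pp1:2
Op 2: write(P1, v1, 104). refcount(pp1)=2>1 -> COPY to pp2. 3 ppages; refcounts: pp0:2 pp1:1 pp2:1
Op 3: write(P1, v1, 130). refcount(pp2)=1 -> write in place. 3 ppages; refcounts: pp0:2 pp1:1 pp2:1
Op 4: write(P1, v0, 158). refcount(pp0)=2>1 -> COPY to pp3. 4 ppages; refcounts: pp0:1 pp1:1 pp2:1 pp3:1
Op 5: write(P1, v0, 160). refcount(pp3)=1 -> write in place. 4 ppages; refcounts: pp0:1 pp1:1 pp2:1 pp3:1
Op 6: read(P0, v0) -> 10. No state change.

Answer: 1 1 1 1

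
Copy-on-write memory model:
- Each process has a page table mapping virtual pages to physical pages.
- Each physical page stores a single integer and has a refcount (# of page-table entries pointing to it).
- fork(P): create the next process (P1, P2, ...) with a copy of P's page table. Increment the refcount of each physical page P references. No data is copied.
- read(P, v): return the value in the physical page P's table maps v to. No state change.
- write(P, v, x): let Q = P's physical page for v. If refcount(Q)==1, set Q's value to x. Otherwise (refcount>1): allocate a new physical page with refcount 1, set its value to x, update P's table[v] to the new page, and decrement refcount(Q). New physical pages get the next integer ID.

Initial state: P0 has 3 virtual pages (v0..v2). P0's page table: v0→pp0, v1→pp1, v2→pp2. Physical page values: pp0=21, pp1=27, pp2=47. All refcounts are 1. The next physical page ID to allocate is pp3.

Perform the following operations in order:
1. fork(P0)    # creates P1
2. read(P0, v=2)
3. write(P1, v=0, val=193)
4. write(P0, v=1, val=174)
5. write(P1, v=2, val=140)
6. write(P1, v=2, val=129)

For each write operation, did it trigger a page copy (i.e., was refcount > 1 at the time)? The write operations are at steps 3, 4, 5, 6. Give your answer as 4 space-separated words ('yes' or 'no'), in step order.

Op 1: fork(P0) -> P1. 3 ppages; refcounts: pp0:2 pp1:2 pp2:2
Op 2: read(P0, v2) -> 47. No state change.
Op 3: write(P1, v0, 193). refcount(pp0)=2>1 -> COPY to pp3. 4 ppages; refcounts: pp0:1 pp1:2 pp2:2 pp3:1
Op 4: write(P0, v1, 174). refcount(pp1)=2>1 -> COPY to pp4. 5 ppages; refcounts: pp0:1 pp1:1 pp2:2 pp3:1 pp4:1
Op 5: write(P1, v2, 140). refcount(pp2)=2>1 -> COPY to pp5. 6 ppages; refcounts: pp0:1 pp1:1 pp2:1 pp3:1 pp4:1 pp5:1
Op 6: write(P1, v2, 129). refcount(pp5)=1 -> write in place. 6 ppages; refcounts: pp0:1 pp1:1 pp2:1 pp3:1 pp4:1 pp5:1

yes yes yes no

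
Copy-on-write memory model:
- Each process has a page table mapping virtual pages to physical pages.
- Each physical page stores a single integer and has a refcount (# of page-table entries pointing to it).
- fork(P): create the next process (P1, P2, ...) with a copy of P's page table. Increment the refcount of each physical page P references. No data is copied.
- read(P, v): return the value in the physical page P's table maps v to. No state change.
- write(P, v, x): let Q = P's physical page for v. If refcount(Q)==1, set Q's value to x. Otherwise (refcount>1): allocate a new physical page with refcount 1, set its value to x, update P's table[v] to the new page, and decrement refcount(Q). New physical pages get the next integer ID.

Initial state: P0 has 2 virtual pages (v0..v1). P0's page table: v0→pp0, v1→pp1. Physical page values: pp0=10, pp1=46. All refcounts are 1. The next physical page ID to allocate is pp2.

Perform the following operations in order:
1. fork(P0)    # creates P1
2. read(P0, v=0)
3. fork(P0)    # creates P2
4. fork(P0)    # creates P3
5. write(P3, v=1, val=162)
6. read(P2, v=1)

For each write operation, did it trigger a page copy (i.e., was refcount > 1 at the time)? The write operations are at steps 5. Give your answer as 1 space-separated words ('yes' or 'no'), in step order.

Op 1: fork(P0) -> P1. 2 ppages; refcounts: pp0:2 pp1:2
Op 2: read(P0, v0) -> 10. No state change.
Op 3: fork(P0) -> P2. 2 ppages; refcounts: pp0:3 pp1:3
Op 4: fork(P0) -> P3. 2 ppages; refcounts: pp0:4 pp1:4
Op 5: write(P3, v1, 162). refcount(pp1)=4>1 -> COPY to pp2. 3 ppages; refcounts: pp0:4 pp1:3 pp2:1
Op 6: read(P2, v1) -> 46. No state change.

yes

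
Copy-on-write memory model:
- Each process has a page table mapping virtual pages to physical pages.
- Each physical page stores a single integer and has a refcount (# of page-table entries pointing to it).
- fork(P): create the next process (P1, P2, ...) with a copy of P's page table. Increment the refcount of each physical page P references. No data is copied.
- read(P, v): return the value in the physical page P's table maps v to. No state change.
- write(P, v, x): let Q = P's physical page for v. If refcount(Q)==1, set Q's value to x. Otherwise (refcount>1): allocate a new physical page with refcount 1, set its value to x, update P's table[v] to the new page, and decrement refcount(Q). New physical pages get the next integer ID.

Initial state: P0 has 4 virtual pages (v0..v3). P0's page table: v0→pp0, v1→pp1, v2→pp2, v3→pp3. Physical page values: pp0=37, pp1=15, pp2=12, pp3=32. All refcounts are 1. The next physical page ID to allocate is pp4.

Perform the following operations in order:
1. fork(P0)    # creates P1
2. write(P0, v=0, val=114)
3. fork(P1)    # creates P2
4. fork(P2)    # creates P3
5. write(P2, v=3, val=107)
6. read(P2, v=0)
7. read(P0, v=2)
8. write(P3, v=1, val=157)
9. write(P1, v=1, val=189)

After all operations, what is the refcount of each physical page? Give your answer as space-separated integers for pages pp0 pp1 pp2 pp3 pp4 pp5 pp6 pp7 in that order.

Answer: 3 2 4 3 1 1 1 1

Derivation:
Op 1: fork(P0) -> P1. 4 ppages; refcounts: pp0:2 pp1:2 pp2:2 pp3:2
Op 2: write(P0, v0, 114). refcount(pp0)=2>1 -> COPY to pp4. 5 ppages; refcounts: pp0:1 pp1:2 pp2:2 pp3:2 pp4:1
Op 3: fork(P1) -> P2. 5 ppages; refcounts: pp0:2 pp1:3 pp2:3 pp3:3 pp4:1
Op 4: fork(P2) -> P3. 5 ppages; refcounts: pp0:3 pp1:4 pp2:4 pp3:4 pp4:1
Op 5: write(P2, v3, 107). refcount(pp3)=4>1 -> COPY to pp5. 6 ppages; refcounts: pp0:3 pp1:4 pp2:4 pp3:3 pp4:1 pp5:1
Op 6: read(P2, v0) -> 37. No state change.
Op 7: read(P0, v2) -> 12. No state change.
Op 8: write(P3, v1, 157). refcount(pp1)=4>1 -> COPY to pp6. 7 ppages; refcounts: pp0:3 pp1:3 pp2:4 pp3:3 pp4:1 pp5:1 pp6:1
Op 9: write(P1, v1, 189). refcount(pp1)=3>1 -> COPY to pp7. 8 ppages; refcounts: pp0:3 pp1:2 pp2:4 pp3:3 pp4:1 pp5:1 pp6:1 pp7:1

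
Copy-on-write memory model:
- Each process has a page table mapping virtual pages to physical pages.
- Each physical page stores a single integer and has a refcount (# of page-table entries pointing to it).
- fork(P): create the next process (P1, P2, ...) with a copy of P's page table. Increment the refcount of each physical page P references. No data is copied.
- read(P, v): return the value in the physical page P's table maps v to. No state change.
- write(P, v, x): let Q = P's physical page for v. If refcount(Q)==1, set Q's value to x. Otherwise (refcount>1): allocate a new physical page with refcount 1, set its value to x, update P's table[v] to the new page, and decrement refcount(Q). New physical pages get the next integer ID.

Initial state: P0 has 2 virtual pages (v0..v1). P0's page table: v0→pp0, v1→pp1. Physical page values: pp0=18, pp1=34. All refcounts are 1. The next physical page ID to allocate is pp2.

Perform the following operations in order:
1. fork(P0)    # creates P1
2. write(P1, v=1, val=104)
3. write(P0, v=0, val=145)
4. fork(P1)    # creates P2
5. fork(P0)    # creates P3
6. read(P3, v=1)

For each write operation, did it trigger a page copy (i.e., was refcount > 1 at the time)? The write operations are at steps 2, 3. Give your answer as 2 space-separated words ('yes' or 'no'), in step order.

Op 1: fork(P0) -> P1. 2 ppages; refcounts: pp0:2 pp1:2
Op 2: write(P1, v1, 104). refcount(pp1)=2>1 -> COPY to pp2. 3 ppages; refcounts: pp0:2 pp1:1 pp2:1
Op 3: write(P0, v0, 145). refcount(pp0)=2>1 -> COPY to pp3. 4 ppages; refcounts: pp0:1 pp1:1 pp2:1 pp3:1
Op 4: fork(P1) -> P2. 4 ppages; refcounts: pp0:2 pp1:1 pp2:2 pp3:1
Op 5: fork(P0) -> P3. 4 ppages; refcounts: pp0:2 pp1:2 pp2:2 pp3:2
Op 6: read(P3, v1) -> 34. No state change.

yes yes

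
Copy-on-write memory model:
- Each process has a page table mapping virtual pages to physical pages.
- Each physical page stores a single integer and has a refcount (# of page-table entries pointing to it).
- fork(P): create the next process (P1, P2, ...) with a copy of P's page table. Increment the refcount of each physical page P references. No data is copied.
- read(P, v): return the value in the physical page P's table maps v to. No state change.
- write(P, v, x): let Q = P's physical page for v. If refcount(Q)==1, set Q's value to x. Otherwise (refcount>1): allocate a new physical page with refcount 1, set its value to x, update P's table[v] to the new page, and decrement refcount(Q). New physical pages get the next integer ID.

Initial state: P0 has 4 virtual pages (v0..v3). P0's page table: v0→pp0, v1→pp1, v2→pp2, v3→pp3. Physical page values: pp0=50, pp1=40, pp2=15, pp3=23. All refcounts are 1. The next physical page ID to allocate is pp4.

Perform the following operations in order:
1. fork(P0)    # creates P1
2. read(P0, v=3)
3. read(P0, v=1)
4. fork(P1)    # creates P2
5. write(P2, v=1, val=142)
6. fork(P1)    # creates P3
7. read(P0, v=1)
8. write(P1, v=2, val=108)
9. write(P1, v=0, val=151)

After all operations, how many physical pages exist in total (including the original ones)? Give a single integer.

Answer: 7

Derivation:
Op 1: fork(P0) -> P1. 4 ppages; refcounts: pp0:2 pp1:2 pp2:2 pp3:2
Op 2: read(P0, v3) -> 23. No state change.
Op 3: read(P0, v1) -> 40. No state change.
Op 4: fork(P1) -> P2. 4 ppages; refcounts: pp0:3 pp1:3 pp2:3 pp3:3
Op 5: write(P2, v1, 142). refcount(pp1)=3>1 -> COPY to pp4. 5 ppages; refcounts: pp0:3 pp1:2 pp2:3 pp3:3 pp4:1
Op 6: fork(P1) -> P3. 5 ppages; refcounts: pp0:4 pp1:3 pp2:4 pp3:4 pp4:1
Op 7: read(P0, v1) -> 40. No state change.
Op 8: write(P1, v2, 108). refcount(pp2)=4>1 -> COPY to pp5. 6 ppages; refcounts: pp0:4 pp1:3 pp2:3 pp3:4 pp4:1 pp5:1
Op 9: write(P1, v0, 151). refcount(pp0)=4>1 -> COPY to pp6. 7 ppages; refcounts: pp0:3 pp1:3 pp2:3 pp3:4 pp4:1 pp5:1 pp6:1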